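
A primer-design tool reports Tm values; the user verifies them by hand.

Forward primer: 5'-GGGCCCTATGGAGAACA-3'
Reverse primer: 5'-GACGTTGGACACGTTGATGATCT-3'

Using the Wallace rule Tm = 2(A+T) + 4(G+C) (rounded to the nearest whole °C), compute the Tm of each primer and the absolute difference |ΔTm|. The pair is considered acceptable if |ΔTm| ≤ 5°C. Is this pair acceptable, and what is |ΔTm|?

Forward: A=5 T=2 G=6 C=4 → Tm = 2·7 + 4·10 = 54°C.
Reverse: A=5 T=7 G=7 C=4 → Tm = 2·12 + 4·11 = 68°C.
|ΔTm| = |54 − 68| = 14°C, > 5°C.

|ΔTm| = 14°C; the pair is not acceptable.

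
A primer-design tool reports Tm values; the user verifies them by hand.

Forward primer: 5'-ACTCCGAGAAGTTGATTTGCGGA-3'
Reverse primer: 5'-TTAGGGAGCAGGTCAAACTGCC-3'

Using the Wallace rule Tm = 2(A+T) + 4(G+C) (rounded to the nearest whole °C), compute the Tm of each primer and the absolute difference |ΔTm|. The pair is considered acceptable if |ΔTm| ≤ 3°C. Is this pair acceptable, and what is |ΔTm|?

|ΔTm| = 0°C; the pair is acceptable.

Forward: A=6 T=6 G=7 C=4 → Tm = 2·12 + 4·11 = 68°C.
Reverse: A=6 T=4 G=7 C=5 → Tm = 2·10 + 4·12 = 68°C.
|ΔTm| = |68 − 68| = 0°C, ≤ 3°C.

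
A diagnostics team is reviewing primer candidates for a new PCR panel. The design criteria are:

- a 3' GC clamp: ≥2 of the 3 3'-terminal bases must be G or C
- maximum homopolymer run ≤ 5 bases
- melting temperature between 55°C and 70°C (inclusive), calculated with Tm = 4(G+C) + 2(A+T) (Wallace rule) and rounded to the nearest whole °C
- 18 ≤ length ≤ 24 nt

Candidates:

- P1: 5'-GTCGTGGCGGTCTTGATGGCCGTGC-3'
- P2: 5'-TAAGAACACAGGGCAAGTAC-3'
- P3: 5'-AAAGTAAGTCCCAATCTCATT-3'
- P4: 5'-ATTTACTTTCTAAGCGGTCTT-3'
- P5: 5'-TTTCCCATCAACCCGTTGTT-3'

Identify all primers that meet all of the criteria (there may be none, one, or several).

P1 (25 nt, A=1 T=7 G=11 C=6): 3' end TGC has 2 G/C ✓; longest run = 2 ✓; Tm = 2·8 + 4·17 = 84°C, outside 55–70°C ✗; length 25, outside 18–24 ✗ — fails.
P2 (20 nt, A=9 T=2 G=5 C=4): 3' end TAC has 1 G/C, need ≥2 ✗; longest run = 3 ✓; Tm = 2·11 + 4·9 = 58°C ✓; length 20 ✓ — fails.
P3 (21 nt, A=8 T=6 G=2 C=5): 3' end ATT has 0 G/C, need ≥2 ✗; longest run = 3 ✓; Tm = 2·14 + 4·7 = 56°C ✓; length 21 ✓ — fails.
P4 (21 nt, A=4 T=10 G=3 C=4): 3' end CTT has 1 G/C, need ≥2 ✗; longest run = 3 ✓; Tm = 2·14 + 4·7 = 56°C ✓; length 21 ✓ — fails.
P5 (20 nt, A=3 T=8 G=2 C=7): 3' end GTT has 1 G/C, need ≥2 ✗; longest run = 3 ✓; Tm = 2·11 + 4·9 = 58°C ✓; length 20 ✓ — fails.

None of the candidates satisfy all criteria.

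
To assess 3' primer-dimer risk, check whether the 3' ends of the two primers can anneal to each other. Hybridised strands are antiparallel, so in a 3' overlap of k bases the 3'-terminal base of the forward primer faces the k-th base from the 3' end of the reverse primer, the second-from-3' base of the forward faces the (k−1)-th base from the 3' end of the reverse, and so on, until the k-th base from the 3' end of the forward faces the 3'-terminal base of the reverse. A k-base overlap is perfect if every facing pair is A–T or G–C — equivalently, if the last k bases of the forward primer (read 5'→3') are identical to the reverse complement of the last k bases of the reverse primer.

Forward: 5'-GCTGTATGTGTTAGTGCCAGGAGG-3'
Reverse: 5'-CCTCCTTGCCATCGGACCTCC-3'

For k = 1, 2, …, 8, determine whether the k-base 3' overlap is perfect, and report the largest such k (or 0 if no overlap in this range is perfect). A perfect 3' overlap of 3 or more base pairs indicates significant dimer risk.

Last 8 bases (5'→3') — forward …CCAGGAGG, reverse …GGACCTCC.
Reverse complement of the reverse primer's last 8 bases: GGAGGTCC; its first k bases are the reverse complement of the reverse primer's last k bases, so a perfect k-base overlap needs the forward primer's last k bases to equal them.
Comparing (forward last k vs required): k=1: G vs G ✓; k=2: GG vs GG ✓; k=3: AGG vs GGA ✗; k=4: GAGG vs GGAG ✗; k=5: GGAGG vs GGAGG ✓; k=6: AGGAGG vs GGAGGT ✗; k=7: CAGGAGG vs GGAGGTC ✗; k=8: CCAGGAGG vs GGAGGTCC ✗.
Perfect overlaps at k = 1, 2, 5; the largest is 5.

Longest perfect overlap: 5 complementary base pairs; significant dimer risk (threshold 3).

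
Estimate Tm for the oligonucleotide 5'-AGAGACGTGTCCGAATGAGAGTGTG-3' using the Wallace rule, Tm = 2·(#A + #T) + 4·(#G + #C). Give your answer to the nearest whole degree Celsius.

76°C

Base counts: A=7, T=5, G=10, C=3 (length 25).
Tm = 2·(7+5) + 4·(10+3) = 2·12 + 4·13 = 24 + 52 = 76°C.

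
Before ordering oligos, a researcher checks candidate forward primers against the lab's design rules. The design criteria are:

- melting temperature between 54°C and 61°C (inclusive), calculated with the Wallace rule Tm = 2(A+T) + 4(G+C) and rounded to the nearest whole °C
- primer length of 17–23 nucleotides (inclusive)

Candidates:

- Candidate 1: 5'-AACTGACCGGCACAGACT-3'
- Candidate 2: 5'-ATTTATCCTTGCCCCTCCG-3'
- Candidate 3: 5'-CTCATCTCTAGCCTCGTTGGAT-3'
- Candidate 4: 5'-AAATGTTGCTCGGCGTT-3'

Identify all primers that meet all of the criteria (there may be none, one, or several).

Candidate 1 and Candidate 2.

Candidate 1 (18 nt, A=6 T=2 G=4 C=6): Tm = 2·8 + 4·10 = 56°C ✓; length 18 ✓ — passes.
Candidate 2 (19 nt, A=2 T=7 G=2 C=8): Tm = 2·9 + 4·10 = 58°C ✓; length 19 ✓ — passes.
Candidate 3 (22 nt, A=3 T=8 G=4 C=7): Tm = 2·11 + 4·11 = 66°C, outside 54–61°C ✗; length 22 ✓ — fails.
Candidate 4 (17 nt, A=3 T=6 G=5 C=3): Tm = 2·9 + 4·8 = 50°C, outside 54–61°C ✗; length 17 ✓ — fails.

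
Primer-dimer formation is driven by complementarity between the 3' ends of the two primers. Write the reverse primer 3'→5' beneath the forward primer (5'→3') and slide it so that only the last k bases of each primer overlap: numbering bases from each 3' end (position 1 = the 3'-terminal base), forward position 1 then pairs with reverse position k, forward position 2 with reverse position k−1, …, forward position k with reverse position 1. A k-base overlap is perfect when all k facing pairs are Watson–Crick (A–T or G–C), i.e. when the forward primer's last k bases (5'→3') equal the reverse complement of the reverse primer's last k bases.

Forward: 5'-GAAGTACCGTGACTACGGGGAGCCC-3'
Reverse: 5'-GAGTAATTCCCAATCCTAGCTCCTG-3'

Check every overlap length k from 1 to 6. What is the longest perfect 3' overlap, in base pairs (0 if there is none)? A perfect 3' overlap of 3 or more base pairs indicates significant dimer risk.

Last 6 bases (5'→3') — forward …GAGCCC, reverse …CTCCTG.
Reverse complement of the reverse primer's last 6 bases: CAGGAG; its first k bases are the reverse complement of the reverse primer's last k bases, so a perfect k-base overlap needs the forward primer's last k bases to equal them.
Comparing (forward last k vs required): k=1: C vs C ✓; k=2: CC vs CA ✗; k=3: CCC vs CAG ✗; k=4: GCCC vs CAGG ✗; k=5: AGCCC vs CAGGA ✗; k=6: GAGCCC vs CAGGAG ✗.
Only k = 1 is perfect, so the longest perfect 3' overlap is 1.

Longest perfect overlap: 1 complementary base pair; below the dimer-risk threshold (threshold 3).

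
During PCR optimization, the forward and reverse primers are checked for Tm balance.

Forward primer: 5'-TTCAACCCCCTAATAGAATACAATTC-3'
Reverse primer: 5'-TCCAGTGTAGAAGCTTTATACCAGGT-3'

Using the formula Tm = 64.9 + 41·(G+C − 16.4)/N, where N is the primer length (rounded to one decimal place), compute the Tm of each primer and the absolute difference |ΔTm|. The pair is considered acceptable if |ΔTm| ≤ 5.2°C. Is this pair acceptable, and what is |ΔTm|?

Forward: G+C = 9, N = 26 → Tm = 64.9 + 41·(9 − 16.4)/26 = 53.2°C.
Reverse: G+C = 11, N = 26 → Tm = 64.9 + 41·(11 − 16.4)/26 = 56.4°C.
|ΔTm| = |53.2 − 56.4| = 3.2°C, ≤ 5.2°C.

|ΔTm| = 3.2°C; the pair is acceptable.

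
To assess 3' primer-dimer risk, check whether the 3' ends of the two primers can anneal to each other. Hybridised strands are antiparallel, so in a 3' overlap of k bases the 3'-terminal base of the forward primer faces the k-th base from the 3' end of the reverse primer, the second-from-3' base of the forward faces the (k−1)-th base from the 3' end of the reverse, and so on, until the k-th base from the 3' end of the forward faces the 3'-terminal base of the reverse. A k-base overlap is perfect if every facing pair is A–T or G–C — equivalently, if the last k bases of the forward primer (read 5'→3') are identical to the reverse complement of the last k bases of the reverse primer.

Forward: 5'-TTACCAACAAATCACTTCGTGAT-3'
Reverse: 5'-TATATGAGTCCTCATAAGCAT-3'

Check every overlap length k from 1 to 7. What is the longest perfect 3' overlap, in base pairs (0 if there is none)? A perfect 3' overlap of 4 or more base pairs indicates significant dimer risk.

Longest perfect overlap: 2 complementary base pairs; below the dimer-risk threshold (threshold 4).

Last 7 bases (5'→3') — forward …TCGTGAT, reverse …TAAGCAT.
Reverse complement of the reverse primer's last 7 bases: ATGCTTA; its first k bases are the reverse complement of the reverse primer's last k bases, so a perfect k-base overlap needs the forward primer's last k bases to equal them.
Comparing (forward last k vs required): k=1: T vs A ✗; k=2: AT vs AT ✓; k=3: GAT vs ATG ✗; k=4: TGAT vs ATGC ✗; k=5: GTGAT vs ATGCT ✗; k=6: CGTGAT vs ATGCTT ✗; k=7: TCGTGAT vs ATGCTTA ✗.
Only k = 2 is perfect, so the longest perfect 3' overlap is 2.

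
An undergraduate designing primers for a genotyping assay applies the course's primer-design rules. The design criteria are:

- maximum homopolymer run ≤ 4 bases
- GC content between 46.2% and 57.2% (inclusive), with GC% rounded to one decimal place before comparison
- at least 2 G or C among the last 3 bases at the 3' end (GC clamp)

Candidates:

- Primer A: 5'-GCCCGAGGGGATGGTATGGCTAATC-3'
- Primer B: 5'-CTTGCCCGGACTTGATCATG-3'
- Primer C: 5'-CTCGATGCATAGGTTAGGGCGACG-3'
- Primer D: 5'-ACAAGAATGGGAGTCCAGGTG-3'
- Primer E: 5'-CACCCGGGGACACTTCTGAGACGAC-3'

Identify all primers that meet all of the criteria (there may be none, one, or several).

Primer A (25 nt, A=5 T=5 G=10 C=5): longest run = 4 ✓; GC 15/25 = 60.0%, outside 46.2–57.2% ✗; 3' end ATC has 1 G/C, need ≥2 ✗ — fails.
Primer B (20 nt, A=3 T=6 G=5 C=6): longest run = 3 ✓; GC 11/20 = 55.0% ✓; 3' end ATG has 1 G/C, need ≥2 ✗ — fails.
Primer C (24 nt, A=5 T=5 G=9 C=5): longest run = 3 ✓; GC 14/24 = 58.3%, outside 46.2–57.2% ✗; 3' end ACG has 2 G/C ✓ — fails.
Primer D (21 nt, A=7 T=3 G=8 C=3): longest run = 3 ✓; GC 11/21 = 52.4% ✓; 3' end GTG has 2 G/C ✓ — passes.
Primer E (25 nt, A=6 T=3 G=7 C=9): longest run = 4 ✓; GC 16/25 = 64.0%, outside 46.2–57.2% ✗; 3' end GAC has 2 G/C ✓ — fails.

Primer D only.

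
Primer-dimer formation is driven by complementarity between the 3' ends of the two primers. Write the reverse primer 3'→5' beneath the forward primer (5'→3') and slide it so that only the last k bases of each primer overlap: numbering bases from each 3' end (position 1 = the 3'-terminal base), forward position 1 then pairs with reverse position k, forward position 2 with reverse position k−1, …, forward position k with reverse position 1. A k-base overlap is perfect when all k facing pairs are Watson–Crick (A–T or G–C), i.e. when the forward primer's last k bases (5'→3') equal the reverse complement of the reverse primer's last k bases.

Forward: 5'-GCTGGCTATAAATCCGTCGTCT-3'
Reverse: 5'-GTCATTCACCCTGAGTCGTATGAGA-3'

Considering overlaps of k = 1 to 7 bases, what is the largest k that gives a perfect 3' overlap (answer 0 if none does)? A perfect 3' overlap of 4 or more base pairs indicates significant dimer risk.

Last 7 bases (5'→3') — forward …GTCGTCT, reverse …TATGAGA.
Reverse complement of the reverse primer's last 7 bases: TCTCATA; its first k bases are the reverse complement of the reverse primer's last k bases, so a perfect k-base overlap needs the forward primer's last k bases to equal them.
Comparing (forward last k vs required): k=1: T vs T ✓; k=2: CT vs TC ✗; k=3: TCT vs TCT ✓; k=4: GTCT vs TCTC ✗; k=5: CGTCT vs TCTCA ✗; k=6: TCGTCT vs TCTCAT ✗; k=7: GTCGTCT vs TCTCATA ✗.
Perfect overlaps at k = 1, 3; the largest is 3.

Longest perfect overlap: 3 complementary base pairs; below the dimer-risk threshold (threshold 4).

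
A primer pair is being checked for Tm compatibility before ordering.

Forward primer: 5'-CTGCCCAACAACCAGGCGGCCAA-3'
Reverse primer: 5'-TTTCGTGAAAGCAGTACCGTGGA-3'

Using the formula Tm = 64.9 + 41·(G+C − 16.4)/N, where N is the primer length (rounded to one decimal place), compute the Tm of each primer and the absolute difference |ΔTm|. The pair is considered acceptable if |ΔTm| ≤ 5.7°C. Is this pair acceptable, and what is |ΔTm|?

Forward: G+C = 15, N = 23 → Tm = 64.9 + 41·(15 − 16.4)/23 = 62.4°C.
Reverse: G+C = 11, N = 23 → Tm = 64.9 + 41·(11 − 16.4)/23 = 55.3°C.
|ΔTm| = |62.4 − 55.3| = 7.1°C, > 5.7°C.

|ΔTm| = 7.1°C; the pair is not acceptable.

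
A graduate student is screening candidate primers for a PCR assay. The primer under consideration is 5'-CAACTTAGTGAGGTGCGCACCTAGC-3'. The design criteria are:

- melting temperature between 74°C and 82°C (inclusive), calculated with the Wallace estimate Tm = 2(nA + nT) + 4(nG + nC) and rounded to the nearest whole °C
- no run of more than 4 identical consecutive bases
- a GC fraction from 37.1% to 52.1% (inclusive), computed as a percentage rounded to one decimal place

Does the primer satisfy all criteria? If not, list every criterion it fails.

Fails: GC content.

Base counts: A=6, T=5, G=7, C=7 (length 25).
Tm: Tm = 2·11 + 4·14 = 78°C ✓
homopolymer run: longest run = 2 ✓
GC content: GC 14/25 = 56.0%, outside 37.1–52.1% ✗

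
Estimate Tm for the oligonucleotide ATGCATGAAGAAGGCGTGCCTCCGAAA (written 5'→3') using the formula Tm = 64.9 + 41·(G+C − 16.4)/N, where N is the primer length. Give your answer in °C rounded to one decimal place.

Base counts: A=9, T=4, G=8, C=6; G+C = 14, N = 27.
Tm = 64.9 + 41·(14 − 16.4)/27 = 64.9 + -98.40/27 = 61.3°C.

61.3°C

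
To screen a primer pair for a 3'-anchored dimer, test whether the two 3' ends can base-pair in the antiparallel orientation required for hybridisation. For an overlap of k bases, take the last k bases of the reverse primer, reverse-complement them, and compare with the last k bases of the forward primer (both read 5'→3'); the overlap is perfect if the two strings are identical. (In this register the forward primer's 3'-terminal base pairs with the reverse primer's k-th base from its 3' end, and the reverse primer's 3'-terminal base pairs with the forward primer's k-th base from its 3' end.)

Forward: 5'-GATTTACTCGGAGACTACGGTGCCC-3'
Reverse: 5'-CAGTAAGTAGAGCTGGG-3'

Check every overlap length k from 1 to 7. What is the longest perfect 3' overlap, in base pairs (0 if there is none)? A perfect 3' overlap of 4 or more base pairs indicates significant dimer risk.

Last 7 bases (5'→3') — forward …GGTGCCC, reverse …AGCTGGG.
Reverse complement of the reverse primer's last 7 bases: CCCAGCT; its first k bases are the reverse complement of the reverse primer's last k bases, so a perfect k-base overlap needs the forward primer's last k bases to equal them.
Comparing (forward last k vs required): k=1: C vs C ✓; k=2: CC vs CC ✓; k=3: CCC vs CCC ✓; k=4: GCCC vs CCCA ✗; k=5: TGCCC vs CCCAG ✗; k=6: GTGCCC vs CCCAGC ✗; k=7: GGTGCCC vs CCCAGCT ✗.
Perfect overlaps at k = 1, 2, 3; the largest is 3.

Longest perfect overlap: 3 complementary base pairs; below the dimer-risk threshold (threshold 4).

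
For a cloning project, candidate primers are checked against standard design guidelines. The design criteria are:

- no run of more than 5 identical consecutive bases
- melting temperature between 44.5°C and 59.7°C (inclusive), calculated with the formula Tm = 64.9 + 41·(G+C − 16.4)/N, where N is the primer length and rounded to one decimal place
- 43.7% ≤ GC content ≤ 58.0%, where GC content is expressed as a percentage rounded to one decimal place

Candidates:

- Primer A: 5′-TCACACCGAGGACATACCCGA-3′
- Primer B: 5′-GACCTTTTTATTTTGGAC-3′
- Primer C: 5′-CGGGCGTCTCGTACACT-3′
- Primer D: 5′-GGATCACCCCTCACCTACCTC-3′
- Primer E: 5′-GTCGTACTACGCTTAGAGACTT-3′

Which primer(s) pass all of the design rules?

Primer A and Primer E.

Primer A (21 nt, A=7 T=2 G=4 C=8): longest run = 3 ✓; Tm = 64.9 + 41·(12 − 16.4)/21 = 56.3°C ✓; GC 12/21 = 57.1% ✓ — passes.
Primer B (18 nt, A=3 T=9 G=3 C=3): longest run = 5 ✓; Tm = 64.9 + 41·(6 − 16.4)/18 = 41.2°C, outside 44.5–59.7°C ✗; GC 6/18 = 33.3%, outside 43.7–58.0% ✗ — fails.
Primer C (17 nt, A=2 T=4 G=5 C=6): longest run = 3 ✓; Tm = 64.9 + 41·(11 − 16.4)/17 = 51.9°C ✓; GC 11/17 = 64.7%, outside 43.7–58.0% ✗ — fails.
Primer D (21 nt, A=4 T=4 G=2 C=11): longest run = 4 ✓; Tm = 64.9 + 41·(13 − 16.4)/21 = 58.3°C ✓; GC 13/21 = 61.9%, outside 43.7–58.0% ✗ — fails.
Primer E (22 nt, A=5 T=7 G=5 C=5): longest run = 2 ✓; Tm = 64.9 + 41·(10 − 16.4)/22 = 53.0°C ✓; GC 10/22 = 45.5% ✓ — passes.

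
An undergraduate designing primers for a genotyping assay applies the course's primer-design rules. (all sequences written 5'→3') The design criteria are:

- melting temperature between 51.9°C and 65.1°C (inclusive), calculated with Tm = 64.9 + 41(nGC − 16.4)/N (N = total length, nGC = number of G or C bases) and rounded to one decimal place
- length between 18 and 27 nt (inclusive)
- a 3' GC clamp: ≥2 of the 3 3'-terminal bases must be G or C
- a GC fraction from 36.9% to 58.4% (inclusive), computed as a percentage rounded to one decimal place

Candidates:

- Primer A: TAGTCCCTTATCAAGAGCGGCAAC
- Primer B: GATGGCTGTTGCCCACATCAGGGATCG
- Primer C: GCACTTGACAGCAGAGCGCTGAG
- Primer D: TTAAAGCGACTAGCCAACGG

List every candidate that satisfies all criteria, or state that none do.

Primer A (24 nt, A=7 T=5 G=5 C=7): Tm = 64.9 + 41·(12 − 16.4)/24 = 57.4°C ✓; length 24 ✓; 3' end AAC has 1 G/C, need ≥2 ✗; GC 12/24 = 50.0% ✓ — fails.
Primer B (27 nt, A=5 T=6 G=9 C=7): Tm = 64.9 + 41·(16 − 16.4)/27 = 64.3°C ✓; length 27 ✓; 3' end TCG has 2 G/C ✓; GC 16/27 = 59.3%, outside 36.9–58.4% ✗ — fails.
Primer C (23 nt, A=6 T=3 G=8 C=6): Tm = 64.9 + 41·(14 − 16.4)/23 = 60.6°C ✓; length 23 ✓; 3' end GAG has 2 G/C ✓; GC 14/23 = 60.9%, outside 36.9–58.4% ✗ — fails.
Primer D (20 nt, A=7 T=3 G=5 C=5): Tm = 64.9 + 41·(10 − 16.4)/20 = 51.8°C, outside 51.9–65.1°C ✗; length 20 ✓; 3' end CGG has 3 G/C ✓; GC 10/20 = 50.0% ✓ — fails.

None of the candidates satisfy all criteria.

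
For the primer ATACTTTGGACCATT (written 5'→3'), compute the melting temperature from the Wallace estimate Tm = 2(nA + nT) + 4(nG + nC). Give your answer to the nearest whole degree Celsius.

40°C

Base counts: A=4, T=6, G=2, C=3 (length 15).
Tm = 2·(4+6) + 4·(2+3) = 2·10 + 4·5 = 20 + 20 = 40°C.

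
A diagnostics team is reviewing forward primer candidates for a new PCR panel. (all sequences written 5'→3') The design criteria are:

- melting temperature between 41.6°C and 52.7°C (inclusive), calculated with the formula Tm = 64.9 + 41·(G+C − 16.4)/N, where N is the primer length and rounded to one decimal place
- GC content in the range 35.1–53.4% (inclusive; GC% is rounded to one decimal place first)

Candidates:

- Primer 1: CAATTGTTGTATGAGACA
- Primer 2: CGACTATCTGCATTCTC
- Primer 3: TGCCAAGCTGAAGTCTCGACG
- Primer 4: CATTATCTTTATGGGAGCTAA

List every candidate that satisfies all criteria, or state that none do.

Primer 1 (18 nt, A=6 T=6 G=4 C=2): Tm = 64.9 + 41·(6 − 16.4)/18 = 41.2°C, outside 41.6–52.7°C ✗; GC 6/18 = 33.3%, outside 35.1–53.4% ✗ — fails.
Primer 2 (17 nt, A=3 T=6 G=2 C=6): Tm = 64.9 + 41·(8 − 16.4)/17 = 44.6°C ✓; GC 8/17 = 47.1% ✓ — passes.
Primer 3 (21 nt, A=5 T=4 G=6 C=6): Tm = 64.9 + 41·(12 − 16.4)/21 = 56.3°C, outside 41.6–52.7°C ✗; GC 12/21 = 57.1%, outside 35.1–53.4% ✗ — fails.
Primer 4 (21 nt, A=6 T=8 G=4 C=3): Tm = 64.9 + 41·(7 − 16.4)/21 = 46.5°C ✓; GC 7/21 = 33.3%, outside 35.1–53.4% ✗ — fails.

Primer 2 only.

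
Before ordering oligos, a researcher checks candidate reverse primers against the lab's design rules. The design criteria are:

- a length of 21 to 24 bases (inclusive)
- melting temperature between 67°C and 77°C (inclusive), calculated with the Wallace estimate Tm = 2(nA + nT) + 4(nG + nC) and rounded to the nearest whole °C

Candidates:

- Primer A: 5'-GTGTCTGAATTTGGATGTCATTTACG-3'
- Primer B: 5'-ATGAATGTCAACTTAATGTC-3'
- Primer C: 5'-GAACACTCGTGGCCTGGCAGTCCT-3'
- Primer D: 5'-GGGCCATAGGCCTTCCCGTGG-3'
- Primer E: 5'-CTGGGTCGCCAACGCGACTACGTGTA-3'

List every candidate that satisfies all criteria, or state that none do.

Primer D only.

Primer A (26 nt, A=5 T=11 G=7 C=3): length 26, outside 21–24 ✗; Tm = 2·16 + 4·10 = 72°C ✓ — fails.
Primer B (20 nt, A=7 T=7 G=3 C=3): length 20, outside 21–24 ✗; Tm = 2·14 + 4·6 = 52°C, outside 67–77°C ✗ — fails.
Primer C (24 nt, A=4 T=5 G=7 C=8): length 24 ✓; Tm = 2·9 + 4·15 = 78°C, outside 67–77°C ✗ — fails.
Primer D (21 nt, A=2 T=4 G=8 C=7): length 21 ✓; Tm = 2·6 + 4·15 = 72°C ✓ — passes.
Primer E (26 nt, A=5 T=5 G=8 C=8): length 26, outside 21–24 ✗; Tm = 2·10 + 4·16 = 84°C, outside 67–77°C ✗ — fails.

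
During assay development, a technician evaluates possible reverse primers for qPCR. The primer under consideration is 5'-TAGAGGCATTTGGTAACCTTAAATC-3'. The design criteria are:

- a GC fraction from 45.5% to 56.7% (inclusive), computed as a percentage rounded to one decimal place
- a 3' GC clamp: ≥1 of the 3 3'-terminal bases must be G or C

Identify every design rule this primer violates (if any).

Fails: GC content.

Base counts: A=8, T=8, G=5, C=4 (length 25).
GC content: GC 9/25 = 36.0%, outside 45.5–56.7% ✗
GC clamp: 3' end ATC has 1 G/C ✓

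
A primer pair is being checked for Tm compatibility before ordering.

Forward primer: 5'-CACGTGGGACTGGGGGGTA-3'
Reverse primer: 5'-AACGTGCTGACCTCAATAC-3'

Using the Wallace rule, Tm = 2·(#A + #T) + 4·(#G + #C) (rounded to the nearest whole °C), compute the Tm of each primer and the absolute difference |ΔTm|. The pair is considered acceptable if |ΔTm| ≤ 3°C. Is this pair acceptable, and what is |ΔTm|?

Forward: A=3 T=3 G=10 C=3 → Tm = 2·6 + 4·13 = 64°C.
Reverse: A=6 T=4 G=3 C=6 → Tm = 2·10 + 4·9 = 56°C.
|ΔTm| = |64 − 56| = 8°C, > 3°C.

|ΔTm| = 8°C; the pair is not acceptable.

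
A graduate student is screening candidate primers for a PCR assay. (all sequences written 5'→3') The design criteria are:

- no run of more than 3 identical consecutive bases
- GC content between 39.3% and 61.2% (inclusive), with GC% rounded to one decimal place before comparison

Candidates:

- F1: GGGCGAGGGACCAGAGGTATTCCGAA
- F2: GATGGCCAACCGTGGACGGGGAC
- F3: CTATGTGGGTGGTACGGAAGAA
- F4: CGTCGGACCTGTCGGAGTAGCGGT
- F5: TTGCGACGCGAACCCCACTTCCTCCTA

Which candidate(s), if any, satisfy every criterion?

F3 only.

F1 (26 nt, A=7 T=3 G=11 C=5): longest run = 3 ✓; GC 16/26 = 61.5%, outside 39.3–61.2% ✗ — fails.
F2 (23 nt, A=5 T=2 G=10 C=6): longest run = 4, exceeds 3 ✗; GC 16/23 = 69.6%, outside 39.3–61.2% ✗ — fails.
F3 (22 nt, A=6 T=5 G=9 C=2): longest run = 3 ✓; GC 11/22 = 50.0% ✓ — passes.
F4 (24 nt, A=3 T=5 G=10 C=6): longest run = 2 ✓; GC 16/24 = 66.7%, outside 39.3–61.2% ✗ — fails.
F5 (27 nt, A=5 T=6 G=4 C=12): longest run = 4, exceeds 3 ✗; GC 16/27 = 59.3% ✓ — fails.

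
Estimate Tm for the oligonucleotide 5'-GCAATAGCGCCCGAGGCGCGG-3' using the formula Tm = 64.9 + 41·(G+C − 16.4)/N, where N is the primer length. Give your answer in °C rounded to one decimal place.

Base counts: A=4, T=1, G=9, C=7; G+C = 16, N = 21.
Tm = 64.9 + 41·(16 − 16.4)/21 = 64.9 + -16.40/21 = 64.1°C.

64.1°C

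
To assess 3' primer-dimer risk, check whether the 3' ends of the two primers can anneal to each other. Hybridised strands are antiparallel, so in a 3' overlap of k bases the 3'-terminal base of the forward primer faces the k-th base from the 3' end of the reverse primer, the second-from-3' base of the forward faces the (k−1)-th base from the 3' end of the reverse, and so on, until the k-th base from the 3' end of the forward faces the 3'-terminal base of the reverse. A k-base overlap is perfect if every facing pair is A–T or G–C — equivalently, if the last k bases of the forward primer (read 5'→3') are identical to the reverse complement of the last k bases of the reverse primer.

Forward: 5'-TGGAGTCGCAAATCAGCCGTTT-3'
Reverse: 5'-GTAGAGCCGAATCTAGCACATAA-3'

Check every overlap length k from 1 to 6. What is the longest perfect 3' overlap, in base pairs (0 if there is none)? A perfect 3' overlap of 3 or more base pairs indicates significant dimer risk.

Last 6 bases (5'→3') — forward …CCGTTT, reverse …ACATAA.
Reverse complement of the reverse primer's last 6 bases: TTATGT; its first k bases are the reverse complement of the reverse primer's last k bases, so a perfect k-base overlap needs the forward primer's last k bases to equal them.
Comparing (forward last k vs required): k=1: T vs T ✓; k=2: TT vs TT ✓; k=3: TTT vs TTA ✗; k=4: GTTT vs TTAT ✗; k=5: CGTTT vs TTATG ✗; k=6: CCGTTT vs TTATGT ✗.
Perfect overlaps at k = 1, 2; the largest is 2.

Longest perfect overlap: 2 complementary base pairs; below the dimer-risk threshold (threshold 3).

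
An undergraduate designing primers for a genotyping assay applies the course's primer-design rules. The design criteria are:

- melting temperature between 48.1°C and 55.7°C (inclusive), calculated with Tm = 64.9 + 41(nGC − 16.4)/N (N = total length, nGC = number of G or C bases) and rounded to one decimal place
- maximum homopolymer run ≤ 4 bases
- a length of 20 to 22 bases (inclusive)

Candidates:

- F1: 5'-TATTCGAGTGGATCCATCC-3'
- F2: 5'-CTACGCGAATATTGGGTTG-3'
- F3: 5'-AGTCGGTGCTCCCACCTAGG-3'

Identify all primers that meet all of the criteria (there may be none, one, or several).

F1 (19 nt, A=4 T=6 G=4 C=5): Tm = 64.9 + 41·(9 − 16.4)/19 = 48.9°C ✓; longest run = 2 ✓; length 19, outside 20–22 ✗ — fails.
F2 (19 nt, A=4 T=6 G=6 C=3): Tm = 64.9 + 41·(9 − 16.4)/19 = 48.9°C ✓; longest run = 3 ✓; length 19, outside 20–22 ✗ — fails.
F3 (20 nt, A=3 T=4 G=6 C=7): Tm = 64.9 + 41·(13 − 16.4)/20 = 57.9°C, outside 48.1–55.7°C ✗; longest run = 3 ✓; length 20 ✓ — fails.

None of the candidates satisfy all criteria.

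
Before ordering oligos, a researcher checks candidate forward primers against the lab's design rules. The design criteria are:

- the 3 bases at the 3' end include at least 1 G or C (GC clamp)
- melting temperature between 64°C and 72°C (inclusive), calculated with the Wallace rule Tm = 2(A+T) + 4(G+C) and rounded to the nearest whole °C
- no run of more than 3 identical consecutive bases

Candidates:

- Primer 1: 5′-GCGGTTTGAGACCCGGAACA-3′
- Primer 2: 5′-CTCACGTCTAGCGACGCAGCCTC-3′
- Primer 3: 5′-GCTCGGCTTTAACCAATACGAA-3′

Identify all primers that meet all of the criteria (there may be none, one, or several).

Primer 1 and Primer 3.

Primer 1 (20 nt, A=5 T=3 G=7 C=5): 3' end ACA has 1 G/C ✓; Tm = 2·8 + 4·12 = 64°C ✓; longest run = 3 ✓ — passes.
Primer 2 (23 nt, A=4 T=4 G=5 C=10): 3' end CTC has 2 G/C ✓; Tm = 2·8 + 4·15 = 76°C, outside 64–72°C ✗; longest run = 2 ✓ — fails.
Primer 3 (22 nt, A=7 T=5 G=4 C=6): 3' end GAA has 1 G/C ✓; Tm = 2·12 + 4·10 = 64°C ✓; longest run = 3 ✓ — passes.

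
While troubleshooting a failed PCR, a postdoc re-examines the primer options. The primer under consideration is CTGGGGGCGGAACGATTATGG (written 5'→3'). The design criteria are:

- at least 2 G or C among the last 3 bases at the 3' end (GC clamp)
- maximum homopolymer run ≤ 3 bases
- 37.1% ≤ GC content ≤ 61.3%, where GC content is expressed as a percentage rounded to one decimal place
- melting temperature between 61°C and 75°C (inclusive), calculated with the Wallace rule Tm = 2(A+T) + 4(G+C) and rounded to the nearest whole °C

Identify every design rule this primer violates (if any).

Base counts: A=4, T=4, G=10, C=3 (length 21).
GC clamp: 3' end TGG has 2 G/C ✓
homopolymer run: longest run = 5, exceeds 3 ✗
GC content: GC 13/21 = 61.9%, outside 37.1–61.3% ✗
Tm: Tm = 2·8 + 4·13 = 68°C ✓

Fails: homopolymer run, GC content.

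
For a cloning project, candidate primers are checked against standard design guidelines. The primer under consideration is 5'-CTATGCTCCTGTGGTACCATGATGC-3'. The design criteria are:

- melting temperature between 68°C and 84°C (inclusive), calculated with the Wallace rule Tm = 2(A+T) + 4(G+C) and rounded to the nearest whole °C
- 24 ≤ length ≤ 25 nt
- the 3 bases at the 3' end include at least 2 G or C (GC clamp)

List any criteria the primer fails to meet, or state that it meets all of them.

Base counts: A=4, T=8, G=6, C=7 (length 25).
Tm: Tm = 2·12 + 4·13 = 76°C ✓
length: length 25 ✓
GC clamp: 3' end TGC has 2 G/C ✓

Meets all criteria.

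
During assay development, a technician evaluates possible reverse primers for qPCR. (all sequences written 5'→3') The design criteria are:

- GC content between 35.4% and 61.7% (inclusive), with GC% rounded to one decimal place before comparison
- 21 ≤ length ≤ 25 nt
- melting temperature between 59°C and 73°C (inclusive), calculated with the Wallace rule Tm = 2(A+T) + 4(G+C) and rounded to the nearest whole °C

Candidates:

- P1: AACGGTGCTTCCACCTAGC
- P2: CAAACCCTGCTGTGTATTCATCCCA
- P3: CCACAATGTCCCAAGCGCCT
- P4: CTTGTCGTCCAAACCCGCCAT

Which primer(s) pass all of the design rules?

P4 only.

P1 (19 nt, A=4 T=4 G=4 C=7): GC 11/19 = 57.9% ✓; length 19, outside 21–25 ✗; Tm = 2·8 + 4·11 = 60°C ✓ — fails.
P2 (25 nt, A=6 T=7 G=3 C=9): GC 12/25 = 48.0% ✓; length 25 ✓; Tm = 2·13 + 4·12 = 74°C, outside 59–73°C ✗ — fails.
P3 (20 nt, A=5 T=3 G=3 C=9): GC 12/20 = 60.0% ✓; length 20, outside 21–25 ✗; Tm = 2·8 + 4·12 = 64°C ✓ — fails.
P4 (21 nt, A=4 T=5 G=3 C=9): GC 12/21 = 57.1% ✓; length 21 ✓; Tm = 2·9 + 4·12 = 66°C ✓ — passes.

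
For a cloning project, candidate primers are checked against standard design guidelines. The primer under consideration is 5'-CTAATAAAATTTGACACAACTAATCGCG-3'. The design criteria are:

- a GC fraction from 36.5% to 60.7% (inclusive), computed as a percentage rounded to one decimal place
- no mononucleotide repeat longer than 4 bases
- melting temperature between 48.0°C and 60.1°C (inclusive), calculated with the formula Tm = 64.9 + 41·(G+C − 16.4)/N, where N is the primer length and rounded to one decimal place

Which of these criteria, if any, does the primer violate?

Fails: GC content.

Base counts: A=12, T=7, G=3, C=6 (length 28).
GC content: GC 9/28 = 32.1%, outside 36.5–60.7% ✗
homopolymer run: longest run = 4 ✓
Tm: Tm = 64.9 + 41·(9 − 16.4)/28 = 54.1°C ✓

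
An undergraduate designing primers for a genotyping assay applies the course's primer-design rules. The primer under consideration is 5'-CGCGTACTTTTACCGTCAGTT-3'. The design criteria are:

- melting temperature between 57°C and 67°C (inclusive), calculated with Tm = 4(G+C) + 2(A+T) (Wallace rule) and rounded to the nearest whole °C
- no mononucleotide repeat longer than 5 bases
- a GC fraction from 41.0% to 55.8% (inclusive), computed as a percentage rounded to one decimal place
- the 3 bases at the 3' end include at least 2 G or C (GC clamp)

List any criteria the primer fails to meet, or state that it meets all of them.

Fails: GC clamp.

Base counts: A=3, T=8, G=4, C=6 (length 21).
Tm: Tm = 2·11 + 4·10 = 62°C ✓
homopolymer run: longest run = 4 ✓
GC content: GC 10/21 = 47.6% ✓
GC clamp: 3' end GTT has 1 G/C, need ≥2 ✗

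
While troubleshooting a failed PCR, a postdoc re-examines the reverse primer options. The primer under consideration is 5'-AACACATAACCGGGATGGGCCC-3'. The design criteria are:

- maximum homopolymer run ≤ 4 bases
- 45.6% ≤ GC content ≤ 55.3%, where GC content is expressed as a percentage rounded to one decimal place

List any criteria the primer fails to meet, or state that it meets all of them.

Fails: GC content.

Base counts: A=7, T=2, G=6, C=7 (length 22).
homopolymer run: longest run = 3 ✓
GC content: GC 13/22 = 59.1%, outside 45.6–55.3% ✗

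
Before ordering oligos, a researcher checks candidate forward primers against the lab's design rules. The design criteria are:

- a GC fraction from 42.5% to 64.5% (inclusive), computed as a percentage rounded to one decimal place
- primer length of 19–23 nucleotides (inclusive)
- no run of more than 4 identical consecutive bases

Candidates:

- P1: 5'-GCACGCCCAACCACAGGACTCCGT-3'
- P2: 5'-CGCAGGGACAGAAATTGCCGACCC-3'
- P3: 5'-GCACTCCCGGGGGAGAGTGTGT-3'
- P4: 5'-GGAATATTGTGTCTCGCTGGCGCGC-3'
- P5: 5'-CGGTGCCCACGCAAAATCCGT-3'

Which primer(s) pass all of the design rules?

P5 only.

P1 (24 nt, A=6 T=2 G=5 C=11): GC 16/24 = 66.7%, outside 42.5–64.5% ✗; length 24, outside 19–23 ✗; longest run = 3 ✓ — fails.
P2 (24 nt, A=7 T=2 G=7 C=8): GC 15/24 = 62.5% ✓; length 24, outside 19–23 ✗; longest run = 3 ✓ — fails.
P3 (22 nt, A=3 T=4 G=10 C=5): GC 15/22 = 68.2%, outside 42.5–64.5% ✗; length 22 ✓; longest run = 5, exceeds 4 ✗ — fails.
P4 (25 nt, A=3 T=7 G=9 C=6): GC 15/25 = 60.0% ✓; length 25, outside 19–23 ✗; longest run = 2 ✓ — fails.
P5 (21 nt, A=5 T=3 G=5 C=8): GC 13/21 = 61.9% ✓; length 21 ✓; longest run = 4 ✓ — passes.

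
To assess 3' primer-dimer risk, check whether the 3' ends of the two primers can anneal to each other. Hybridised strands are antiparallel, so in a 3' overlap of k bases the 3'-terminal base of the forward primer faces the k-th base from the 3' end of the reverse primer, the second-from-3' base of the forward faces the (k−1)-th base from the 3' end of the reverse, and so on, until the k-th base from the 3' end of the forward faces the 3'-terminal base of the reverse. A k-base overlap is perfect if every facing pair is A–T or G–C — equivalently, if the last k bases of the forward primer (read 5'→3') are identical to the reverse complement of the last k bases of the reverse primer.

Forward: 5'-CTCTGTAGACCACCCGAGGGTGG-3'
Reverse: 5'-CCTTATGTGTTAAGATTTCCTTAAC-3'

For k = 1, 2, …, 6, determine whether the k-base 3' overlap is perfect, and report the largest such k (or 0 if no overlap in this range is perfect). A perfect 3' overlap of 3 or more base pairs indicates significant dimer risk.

Longest perfect overlap: 1 complementary base pair; below the dimer-risk threshold (threshold 3).

Last 6 bases (5'→3') — forward …GGGTGG, reverse …CTTAAC.
Reverse complement of the reverse primer's last 6 bases: GTTAAG; its first k bases are the reverse complement of the reverse primer's last k bases, so a perfect k-base overlap needs the forward primer's last k bases to equal them.
Comparing (forward last k vs required): k=1: G vs G ✓; k=2: GG vs GT ✗; k=3: TGG vs GTT ✗; k=4: GTGG vs GTTA ✗; k=5: GGTGG vs GTTAA ✗; k=6: GGGTGG vs GTTAAG ✗.
Only k = 1 is perfect, so the longest perfect 3' overlap is 1.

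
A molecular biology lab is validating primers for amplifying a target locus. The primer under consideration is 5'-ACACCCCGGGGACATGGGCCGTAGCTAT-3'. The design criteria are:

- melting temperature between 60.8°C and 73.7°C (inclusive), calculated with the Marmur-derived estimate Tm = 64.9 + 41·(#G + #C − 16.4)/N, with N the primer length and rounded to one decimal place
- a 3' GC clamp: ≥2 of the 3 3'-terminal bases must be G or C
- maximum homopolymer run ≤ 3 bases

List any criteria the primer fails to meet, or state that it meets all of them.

Base counts: A=6, T=4, G=9, C=9 (length 28).
Tm: Tm = 64.9 + 41·(18 − 16.4)/28 = 67.2°C ✓
GC clamp: 3' end TAT has 0 G/C, need ≥2 ✗
homopolymer run: longest run = 4, exceeds 3 ✗

Fails: GC clamp, homopolymer run.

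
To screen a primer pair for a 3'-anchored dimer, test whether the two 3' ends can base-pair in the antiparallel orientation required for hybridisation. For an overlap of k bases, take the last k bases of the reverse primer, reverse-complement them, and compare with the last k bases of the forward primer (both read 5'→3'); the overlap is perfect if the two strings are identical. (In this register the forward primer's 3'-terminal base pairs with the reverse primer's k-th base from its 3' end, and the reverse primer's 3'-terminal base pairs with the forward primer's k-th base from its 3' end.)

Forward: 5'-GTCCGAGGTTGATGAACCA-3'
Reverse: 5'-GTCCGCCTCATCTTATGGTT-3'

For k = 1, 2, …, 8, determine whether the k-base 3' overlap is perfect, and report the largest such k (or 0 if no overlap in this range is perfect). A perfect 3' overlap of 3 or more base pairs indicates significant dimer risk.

Longest perfect overlap: 5 complementary base pairs; significant dimer risk (threshold 3).

Last 8 bases (5'→3') — forward …ATGAACCA, reverse …TTATGGTT.
Reverse complement of the reverse primer's last 8 bases: AACCATAA; its first k bases are the reverse complement of the reverse primer's last k bases, so a perfect k-base overlap needs the forward primer's last k bases to equal them.
Comparing (forward last k vs required): k=1: A vs A ✓; k=2: CA vs AA ✗; k=3: CCA vs AAC ✗; k=4: ACCA vs AACC ✗; k=5: AACCA vs AACCA ✓; k=6: GAACCA vs AACCAT ✗; k=7: TGAACCA vs AACCATA ✗; k=8: ATGAACCA vs AACCATAA ✗.
Perfect overlaps at k = 1, 5; the largest is 5.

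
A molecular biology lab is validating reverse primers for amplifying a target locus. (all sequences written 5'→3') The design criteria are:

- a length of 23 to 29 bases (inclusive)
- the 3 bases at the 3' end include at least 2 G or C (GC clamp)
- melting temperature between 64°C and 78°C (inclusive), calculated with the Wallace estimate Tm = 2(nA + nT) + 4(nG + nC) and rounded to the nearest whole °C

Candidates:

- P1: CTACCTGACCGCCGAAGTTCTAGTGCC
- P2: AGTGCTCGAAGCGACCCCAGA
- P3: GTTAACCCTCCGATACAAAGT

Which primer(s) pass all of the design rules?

None of the candidates satisfy all criteria.

P1 (27 nt, A=5 T=6 G=6 C=10): length 27 ✓; 3' end GCC has 3 G/C ✓; Tm = 2·11 + 4·16 = 86°C, outside 64–78°C ✗ — fails.
P2 (21 nt, A=6 T=2 G=6 C=7): length 21, outside 23–29 ✗; 3' end AGA has 1 G/C, need ≥2 ✗; Tm = 2·8 + 4·13 = 68°C ✓ — fails.
P3 (21 nt, A=7 T=5 G=3 C=6): length 21, outside 23–29 ✗; 3' end AGT has 1 G/C, need ≥2 ✗; Tm = 2·12 + 4·9 = 60°C, outside 64–78°C ✗ — fails.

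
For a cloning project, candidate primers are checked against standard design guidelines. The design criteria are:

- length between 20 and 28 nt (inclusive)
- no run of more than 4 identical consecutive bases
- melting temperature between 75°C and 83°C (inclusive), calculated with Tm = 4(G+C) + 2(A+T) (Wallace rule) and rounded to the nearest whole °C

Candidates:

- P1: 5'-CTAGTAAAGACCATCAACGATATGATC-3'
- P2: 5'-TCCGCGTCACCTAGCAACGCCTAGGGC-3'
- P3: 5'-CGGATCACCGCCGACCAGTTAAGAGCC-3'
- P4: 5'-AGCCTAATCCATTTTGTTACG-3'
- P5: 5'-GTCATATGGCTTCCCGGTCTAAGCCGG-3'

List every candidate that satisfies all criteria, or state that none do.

None of the candidates satisfy all criteria.

P1 (27 nt, A=11 T=6 G=4 C=6): length 27 ✓; longest run = 3 ✓; Tm = 2·17 + 4·10 = 74°C, outside 75–83°C ✗ — fails.
P2 (27 nt, A=5 T=4 G=7 C=11): length 27 ✓; longest run = 3 ✓; Tm = 2·9 + 4·18 = 90°C, outside 75–83°C ✗ — fails.
P3 (27 nt, A=7 T=3 G=7 C=10): length 27 ✓; longest run = 2 ✓; Tm = 2·10 + 4·17 = 88°C, outside 75–83°C ✗ — fails.
P4 (21 nt, A=5 T=8 G=3 C=5): length 21 ✓; longest run = 4 ✓; Tm = 2·13 + 4·8 = 58°C, outside 75–83°C ✗ — fails.
P5 (27 nt, A=4 T=7 G=8 C=8): length 27 ✓; longest run = 3 ✓; Tm = 2·11 + 4·16 = 86°C, outside 75–83°C ✗ — fails.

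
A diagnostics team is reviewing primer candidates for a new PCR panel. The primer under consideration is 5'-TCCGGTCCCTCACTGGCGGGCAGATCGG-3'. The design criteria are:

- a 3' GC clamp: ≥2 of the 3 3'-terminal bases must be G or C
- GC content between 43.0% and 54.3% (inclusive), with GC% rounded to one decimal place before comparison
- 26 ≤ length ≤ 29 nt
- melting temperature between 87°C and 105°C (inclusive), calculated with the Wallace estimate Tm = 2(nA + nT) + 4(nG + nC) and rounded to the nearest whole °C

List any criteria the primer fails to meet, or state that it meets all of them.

Fails: GC content.

Base counts: A=3, T=5, G=10, C=10 (length 28).
GC clamp: 3' end CGG has 3 G/C ✓
GC content: GC 20/28 = 71.4%, outside 43.0–54.3% ✗
length: length 28 ✓
Tm: Tm = 2·8 + 4·20 = 96°C ✓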